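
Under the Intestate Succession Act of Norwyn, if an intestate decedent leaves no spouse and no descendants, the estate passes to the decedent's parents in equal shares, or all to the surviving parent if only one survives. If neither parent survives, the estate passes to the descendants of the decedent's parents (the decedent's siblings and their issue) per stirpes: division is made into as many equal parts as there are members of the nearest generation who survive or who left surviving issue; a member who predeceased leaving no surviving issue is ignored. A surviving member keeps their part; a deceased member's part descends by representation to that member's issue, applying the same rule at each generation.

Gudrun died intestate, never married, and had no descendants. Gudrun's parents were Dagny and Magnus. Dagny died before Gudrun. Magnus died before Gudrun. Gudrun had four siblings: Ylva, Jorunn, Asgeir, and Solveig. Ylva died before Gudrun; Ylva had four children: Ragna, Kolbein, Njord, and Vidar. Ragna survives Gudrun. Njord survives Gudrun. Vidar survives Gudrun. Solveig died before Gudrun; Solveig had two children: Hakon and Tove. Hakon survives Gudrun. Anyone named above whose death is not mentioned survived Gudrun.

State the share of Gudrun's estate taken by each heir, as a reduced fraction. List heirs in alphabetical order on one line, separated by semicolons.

Neither parent survives and there are no descendants, so the estate passes to Gudrun's siblings and their issue per stirpes.
The estate is divided into 4 equal shares of 1/4 among Ylva, Jorunn, Asgeir, Solveig.
Ylva predeceased; the 1/4 allotted to Ylva's branch passes to Ylva's issue by representation.
The 1/4 is divided into 4 equal shares of 1/16 among Ragna, Kolbein, Njord, Vidar.
Ragna is living and takes 1/16.
Kolbein is living and takes 1/16.
Njord is living and takes 1/16.
Vidar is living and takes 1/16.
Jorunn is living and takes 1/4.
Asgeir is living and takes 1/4.
Solveig predeceased; the 1/4 allotted to Solveig's branch passes to Solveig's issue by representation.
The 1/4 is divided into 2 equal shares of 1/8 among Hakon, Tove.
Hakon is living and takes 1/8.
Tove is living and takes 1/8.

Asgeir 1/4; Hakon 1/8; Jorunn 1/4; Kolbein 1/16; Njord 1/16; Ragna 1/16; Tove 1/8; Vidar 1/16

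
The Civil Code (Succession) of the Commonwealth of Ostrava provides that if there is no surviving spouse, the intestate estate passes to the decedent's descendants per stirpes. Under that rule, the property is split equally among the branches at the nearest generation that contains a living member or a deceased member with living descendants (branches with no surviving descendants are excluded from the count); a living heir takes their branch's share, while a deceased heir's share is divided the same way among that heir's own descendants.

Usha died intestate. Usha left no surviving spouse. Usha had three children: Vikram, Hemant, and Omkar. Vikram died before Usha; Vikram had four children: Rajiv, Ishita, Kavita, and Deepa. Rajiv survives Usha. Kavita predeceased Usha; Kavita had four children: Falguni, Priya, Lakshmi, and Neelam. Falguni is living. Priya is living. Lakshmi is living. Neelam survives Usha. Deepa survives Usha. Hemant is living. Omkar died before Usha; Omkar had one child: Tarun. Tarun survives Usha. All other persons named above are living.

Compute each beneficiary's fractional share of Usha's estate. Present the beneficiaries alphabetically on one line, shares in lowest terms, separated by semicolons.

There is no surviving spouse, so the entire estate passes to Usha's descendants per stirpes.
The estate is divided into 3 equal shares of 1/3 among Vikram, Hemant, Omkar.
Vikram predeceased; the 1/3 allotted to Vikram's branch passes to Vikram's issue by representation.
The 1/3 is divided into 4 equal shares of 1/12 among Rajiv, Ishita, Kavita, Deepa.
Rajiv is living and takes 1/12.
Ishita is living and takes 1/12.
Kavita predeceased; the 1/12 allotted to Kavita's branch passes to Kavita's issue by representation.
The 1/12 is divided into 4 equal shares of 1/48 among Falguni, Priya, Lakshmi, Neelam.
Falguni is living and takes 1/48.
Priya is living and takes 1/48.
Lakshmi is living and takes 1/48.
Neelam is living and takes 1/48.
Deepa is living and takes 1/12.
Hemant is living and takes 1/3.
Omkar predeceased; the 1/3 allotted to Omkar's branch passes to Omkar's issue by representation.
Tarun is the sole taker at this level and receives the full 1/3.

Deepa 1/12; Falguni 1/48; Hemant 1/3; Ishita 1/12; Lakshmi 1/48; Neelam 1/48; Priya 1/48; Rajiv 1/12; Tarun 1/3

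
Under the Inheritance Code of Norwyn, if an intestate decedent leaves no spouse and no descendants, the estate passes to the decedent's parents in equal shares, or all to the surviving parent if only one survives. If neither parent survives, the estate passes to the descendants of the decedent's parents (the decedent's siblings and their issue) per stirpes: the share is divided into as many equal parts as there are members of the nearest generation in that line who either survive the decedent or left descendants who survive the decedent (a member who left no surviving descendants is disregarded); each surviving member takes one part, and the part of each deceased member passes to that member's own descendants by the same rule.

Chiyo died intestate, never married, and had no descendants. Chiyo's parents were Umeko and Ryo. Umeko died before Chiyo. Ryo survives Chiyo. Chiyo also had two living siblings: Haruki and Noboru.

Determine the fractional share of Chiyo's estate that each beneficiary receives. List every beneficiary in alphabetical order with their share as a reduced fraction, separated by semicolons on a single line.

Only one parent, Ryo, survives, so Ryo takes the entire estate. The siblings take nothing because a surviving parent has priority.

Ryo 1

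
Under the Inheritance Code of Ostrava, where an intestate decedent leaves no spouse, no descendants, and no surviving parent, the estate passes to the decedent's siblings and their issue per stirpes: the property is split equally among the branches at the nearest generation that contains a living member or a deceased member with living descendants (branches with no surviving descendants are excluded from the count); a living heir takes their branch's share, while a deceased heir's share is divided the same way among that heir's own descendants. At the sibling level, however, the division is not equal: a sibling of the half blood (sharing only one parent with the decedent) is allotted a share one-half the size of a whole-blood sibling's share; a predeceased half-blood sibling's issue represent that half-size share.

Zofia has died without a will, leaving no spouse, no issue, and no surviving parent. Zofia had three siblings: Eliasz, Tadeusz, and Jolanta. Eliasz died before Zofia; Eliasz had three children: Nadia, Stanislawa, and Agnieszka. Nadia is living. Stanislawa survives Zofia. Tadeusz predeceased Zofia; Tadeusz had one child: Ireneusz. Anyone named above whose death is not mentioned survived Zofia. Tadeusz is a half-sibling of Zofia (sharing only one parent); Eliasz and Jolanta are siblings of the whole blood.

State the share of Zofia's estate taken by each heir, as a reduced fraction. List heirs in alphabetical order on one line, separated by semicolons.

No spouse, descendants, or parent survives, so the estate passes to Zofia's siblings per stirpes.
Half-blood siblings count for one-half the weight of whole-blood siblings at the initial division.
Dividing 1 in proportion to weights (total weight 5/2): Eliasz (weight 1) → 2/5; Tadeusz (weight 1/2) → 1/5; Jolanta (weight 1) → 2/5.
Eliasz predeceased; the 2/5 allotted to Eliasz's branch passes to Eliasz's issue by representation.
The 2/5 is divided into 3 equal shares of 2/15 among Nadia, Stanislawa, Agnieszka.
Nadia is living and takes 2/15.
Stanislawa is living and takes 2/15.
Agnieszka is living and takes 2/15.
Tadeusz predeceased; the 1/5 allotted to Tadeusz's branch passes to Tadeusz's issue by representation.
Ireneusz is the sole taker at this level and receives the full 1/5.
Jolanta is living and takes 2/5.

Agnieszka 2/15; Ireneusz 1/5; Jolanta 2/5; Nadia 2/15; Stanislawa 2/15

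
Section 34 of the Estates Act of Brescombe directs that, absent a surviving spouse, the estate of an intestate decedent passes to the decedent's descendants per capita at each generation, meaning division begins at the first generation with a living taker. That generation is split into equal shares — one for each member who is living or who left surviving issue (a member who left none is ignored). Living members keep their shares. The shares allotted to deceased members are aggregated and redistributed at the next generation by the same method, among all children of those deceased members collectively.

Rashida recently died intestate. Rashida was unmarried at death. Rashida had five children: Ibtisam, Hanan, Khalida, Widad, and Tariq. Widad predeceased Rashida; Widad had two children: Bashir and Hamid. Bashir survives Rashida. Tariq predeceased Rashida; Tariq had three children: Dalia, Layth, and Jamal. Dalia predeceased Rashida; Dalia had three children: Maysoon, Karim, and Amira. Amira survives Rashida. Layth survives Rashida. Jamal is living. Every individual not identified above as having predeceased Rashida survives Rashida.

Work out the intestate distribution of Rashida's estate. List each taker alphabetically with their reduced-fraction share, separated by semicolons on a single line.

There is no surviving spouse, so the entire estate passes to Rashida's descendants per capita at each generation.
At generation 1 (Ibtisam, Hanan, Khalida, Widad, Tariq) there are 5 shares of (1)/5 = 1/5 each.
Living: Ibtisam, Hanan, and Khalida — each takes 1/5.
Deceased: Widad and Tariq. Their combined 2/5 is pooled and carried to generation 2.
At generation 2 (Bashir, Hamid, Dalia, Layth, Jamal) there are 5 shares of (2/5)/5 = 2/25 each.
Living: Bashir, Hamid, Layth, and Jamal — each takes 2/25.
Deceased: Dalia. That 2/25 share is carried to generation 3.
At generation 3 (Maysoon, Karim, Amira) there are 3 shares of (2/25)/3 = 2/75 each.
Living: Maysoon, Karim, and Amira — each takes 2/75.

Amira 2/75; Bashir 2/25; Hamid 2/25; Hanan 1/5; Ibtisam 1/5; Jamal 2/25; Karim 2/75; Khalida 1/5; Layth 2/25; Maysoon 2/75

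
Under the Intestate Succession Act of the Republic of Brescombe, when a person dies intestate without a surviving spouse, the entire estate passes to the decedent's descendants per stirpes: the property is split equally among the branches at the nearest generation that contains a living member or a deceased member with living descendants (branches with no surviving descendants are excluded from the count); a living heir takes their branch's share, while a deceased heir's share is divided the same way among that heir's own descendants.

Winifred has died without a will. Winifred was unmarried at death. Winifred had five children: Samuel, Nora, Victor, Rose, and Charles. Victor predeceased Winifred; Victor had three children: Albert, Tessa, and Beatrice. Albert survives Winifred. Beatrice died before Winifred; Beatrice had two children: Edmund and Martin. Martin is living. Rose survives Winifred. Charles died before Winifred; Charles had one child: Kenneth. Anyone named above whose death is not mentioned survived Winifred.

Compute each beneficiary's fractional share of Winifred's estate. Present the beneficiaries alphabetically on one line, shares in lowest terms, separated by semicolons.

There is no surviving spouse, so the entire estate passes to Winifred's descendants per stirpes.
The estate is divided into 5 equal shares of 1/5 among Samuel, Nora, Victor, Rose, Charles.
Samuel is living and takes 1/5.
Nora is living and takes 1/5.
Victor predeceased; the 1/5 allotted to Victor's branch passes to Victor's issue by representation.
The 1/5 is divided into 3 equal shares of 1/15 among Albert, Tessa, Beatrice.
Albert is living and takes 1/15.
Tessa is living and takes 1/15.
Beatrice predeceased; the 1/15 allotted to Beatrice's branch passes to Beatrice's issue by representation.
The 1/15 is divided into 2 equal shares of 1/30 among Edmund, Martin.
Edmund is living and takes 1/30.
Martin is living and takes 1/30.
Rose is living and takes 1/5.
Charles predeceased; the 1/5 allotted to Charles's branch passes to Charles's issue by representation.
Kenneth is the sole taker at this level and receives the full 1/5.

Albert 1/15; Edmund 1/30; Kenneth 1/5; Martin 1/30; Nora 1/5; Rose 1/5; Samuel 1/5; Tessa 1/15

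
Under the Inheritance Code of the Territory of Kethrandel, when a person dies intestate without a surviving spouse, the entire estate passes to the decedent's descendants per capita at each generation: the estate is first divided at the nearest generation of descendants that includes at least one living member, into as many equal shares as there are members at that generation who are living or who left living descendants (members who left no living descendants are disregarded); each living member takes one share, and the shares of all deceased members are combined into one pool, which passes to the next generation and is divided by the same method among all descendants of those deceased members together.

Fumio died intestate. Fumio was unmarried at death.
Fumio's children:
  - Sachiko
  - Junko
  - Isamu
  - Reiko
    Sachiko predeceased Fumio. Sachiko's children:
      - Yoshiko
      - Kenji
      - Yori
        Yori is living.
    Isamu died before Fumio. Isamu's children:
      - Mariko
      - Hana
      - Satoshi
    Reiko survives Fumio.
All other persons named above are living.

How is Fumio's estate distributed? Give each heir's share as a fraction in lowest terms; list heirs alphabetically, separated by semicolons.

There is no surviving spouse, so the entire estate passes to Fumio's descendants per capita at each generation.
At generation 1 (Sachiko, Junko, Isamu, Reiko) there are 4 shares of (1)/4 = 1/4 each.
Living: Junko and Reiko — each takes 1/4.
Deceased: Sachiko and Isamu. Their combined 1/2 is pooled and carried to generation 2.
At generation 2 (Yoshiko, Kenji, Yori, Mariko, Hana, Satoshi) there are 6 shares of (1/2)/6 = 1/12 each.
Living: Yoshiko, Kenji, Yori, Mariko, Hana, and Satoshi — each takes 1/12.

Hana 1/12; Junko 1/4; Kenji 1/12; Mariko 1/12; Reiko 1/4; Satoshi 1/12; Yori 1/12; Yoshiko 1/12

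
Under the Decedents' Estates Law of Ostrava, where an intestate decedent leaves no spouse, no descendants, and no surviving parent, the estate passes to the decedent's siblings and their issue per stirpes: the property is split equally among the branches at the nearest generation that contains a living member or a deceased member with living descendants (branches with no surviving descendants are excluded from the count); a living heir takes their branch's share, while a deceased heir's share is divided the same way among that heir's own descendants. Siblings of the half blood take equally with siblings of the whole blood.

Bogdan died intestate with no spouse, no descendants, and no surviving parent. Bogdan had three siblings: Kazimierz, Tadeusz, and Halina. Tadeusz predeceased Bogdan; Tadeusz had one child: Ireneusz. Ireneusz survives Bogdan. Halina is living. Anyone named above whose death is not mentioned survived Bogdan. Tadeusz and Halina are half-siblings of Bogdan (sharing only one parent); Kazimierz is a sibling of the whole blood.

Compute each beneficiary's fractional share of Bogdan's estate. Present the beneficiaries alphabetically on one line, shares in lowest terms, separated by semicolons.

Halina 1/3; Ireneusz 1/3; Kazimierz 1/3

No spouse, descendants, or parent survives, so the estate passes to Bogdan's siblings per stirpes.
Half-blood and whole-blood siblings take equally under the stated rule.
The estate is divided into 3 equal shares of 1/3 among Kazimierz, Tadeusz, Halina.
Kazimierz is living and takes 1/3.
Tadeusz predeceased; the 1/3 allotted to Tadeusz's branch passes to Tadeusz's issue by representation.
Ireneusz is the sole taker at this level and receives the full 1/3.
Halina is living and takes 1/3.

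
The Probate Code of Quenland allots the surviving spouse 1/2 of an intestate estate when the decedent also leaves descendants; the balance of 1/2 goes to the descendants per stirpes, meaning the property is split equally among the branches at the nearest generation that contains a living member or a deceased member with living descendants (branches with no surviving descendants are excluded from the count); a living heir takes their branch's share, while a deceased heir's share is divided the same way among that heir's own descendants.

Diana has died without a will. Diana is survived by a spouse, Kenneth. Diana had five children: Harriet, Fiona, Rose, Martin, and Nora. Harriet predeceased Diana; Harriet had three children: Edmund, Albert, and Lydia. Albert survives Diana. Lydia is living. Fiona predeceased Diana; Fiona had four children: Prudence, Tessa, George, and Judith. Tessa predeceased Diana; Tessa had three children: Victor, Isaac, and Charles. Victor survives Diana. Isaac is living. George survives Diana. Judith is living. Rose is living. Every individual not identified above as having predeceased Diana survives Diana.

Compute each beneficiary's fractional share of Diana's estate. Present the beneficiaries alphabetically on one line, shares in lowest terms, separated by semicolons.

Albert 1/30; Charles 1/120; Edmund 1/30; George 1/40; Isaac 1/120; Judith 1/40; Kenneth 1/2; Lydia 1/30; Martin 1/10; Nora 1/10; Prudence 1/40; Rose 1/10; Victor 1/120

Kenneth, as surviving spouse, takes 1/2.
The remaining 1/2 passes to Diana's descendants per stirpes.
The 1/2 is divided into 5 equal shares of 1/10 among Harriet, Fiona, Rose, Martin, Nora.
Harriet predeceased; the 1/10 allotted to Harriet's branch passes to Harriet's issue by representation.
The 1/10 is divided into 3 equal shares of 1/30 among Edmund, Albert, Lydia.
Edmund is living and takes 1/30.
Albert is living and takes 1/30.
Lydia is living and takes 1/30.
Fiona predeceased; the 1/10 allotted to Fiona's branch passes to Fiona's issue by representation.
The 1/10 is divided into 4 equal shares of 1/40 among Prudence, Tessa, George, Judith.
Prudence is living and takes 1/40.
Tessa predeceased; the 1/40 allotted to Tessa's branch passes to Tessa's issue by representation.
The 1/40 is divided into 3 equal shares of 1/120 among Victor, Isaac, Charles.
Victor is living and takes 1/120.
Isaac is living and takes 1/120.
Charles is living and takes 1/120.
George is living and takes 1/40.
Judith is living and takes 1/40.
Rose is living and takes 1/10.
Martin is living and takes 1/10.
Nora is living and takes 1/10.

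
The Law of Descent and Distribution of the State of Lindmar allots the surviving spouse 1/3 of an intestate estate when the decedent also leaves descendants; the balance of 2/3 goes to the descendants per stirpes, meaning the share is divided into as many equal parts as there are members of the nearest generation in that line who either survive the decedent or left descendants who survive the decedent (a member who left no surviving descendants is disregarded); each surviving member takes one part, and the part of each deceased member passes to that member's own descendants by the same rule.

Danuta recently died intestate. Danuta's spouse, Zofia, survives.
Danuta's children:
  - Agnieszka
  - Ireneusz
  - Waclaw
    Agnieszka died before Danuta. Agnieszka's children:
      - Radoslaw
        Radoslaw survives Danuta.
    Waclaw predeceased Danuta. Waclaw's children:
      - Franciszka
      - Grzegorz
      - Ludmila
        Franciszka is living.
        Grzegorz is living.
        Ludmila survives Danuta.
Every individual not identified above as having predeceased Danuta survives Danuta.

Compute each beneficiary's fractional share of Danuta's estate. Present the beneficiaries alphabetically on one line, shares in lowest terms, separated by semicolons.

Zofia, as surviving spouse, takes 1/3.
The remaining 2/3 passes to Danuta's descendants per stirpes.
The 2/3 is divided into 3 equal shares of 2/9 among Agnieszka, Ireneusz, Waclaw.
Agnieszka predeceased; the 2/9 allotted to Agnieszka's branch passes to Agnieszka's issue by representation.
Radoslaw is the sole taker at this level and receives the full 2/9.
Ireneusz is living and takes 2/9.
Waclaw predeceased; the 2/9 allotted to Waclaw's branch passes to Waclaw's issue by representation.
The 2/9 is divided into 3 equal shares of 2/27 among Franciszka, Grzegorz, Ludmila.
Franciszka is living and takes 2/27.
Grzegorz is living and takes 2/27.
Ludmila is living and takes 2/27.

Franciszka 2/27; Grzegorz 2/27; Ireneusz 2/9; Ludmila 2/27; Radoslaw 2/9; Zofia 1/3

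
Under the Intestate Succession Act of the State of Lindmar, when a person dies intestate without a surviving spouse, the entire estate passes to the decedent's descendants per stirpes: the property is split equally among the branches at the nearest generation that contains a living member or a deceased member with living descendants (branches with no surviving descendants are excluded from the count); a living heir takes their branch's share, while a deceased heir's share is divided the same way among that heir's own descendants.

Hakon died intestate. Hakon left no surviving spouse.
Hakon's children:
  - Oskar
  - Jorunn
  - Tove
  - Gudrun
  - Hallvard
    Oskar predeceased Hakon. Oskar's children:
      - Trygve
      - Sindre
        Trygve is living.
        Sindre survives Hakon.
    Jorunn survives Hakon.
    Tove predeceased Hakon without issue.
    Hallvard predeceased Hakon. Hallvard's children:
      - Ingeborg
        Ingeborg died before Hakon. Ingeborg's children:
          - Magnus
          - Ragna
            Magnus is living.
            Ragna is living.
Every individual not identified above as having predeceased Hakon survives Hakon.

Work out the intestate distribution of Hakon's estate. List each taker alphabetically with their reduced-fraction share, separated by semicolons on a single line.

There is no surviving spouse, so the entire estate passes to Hakon's descendants per stirpes.
Tove left no surviving issue, so that branch lapses and is disregarded.
The estate is divided into 4 equal shares of 1/4 among Oskar, Jorunn, Gudrun, Hallvard.
Oskar predeceased; the 1/4 allotted to Oskar's branch passes to Oskar's issue by representation.
The 1/4 is divided into 2 equal shares of 1/8 among Trygve, Sindre.
Trygve is living and takes 1/8.
Sindre is living and takes 1/8.
Jorunn is living and takes 1/4.
Gudrun is living and takes 1/4.
Hallvard predeceased; the 1/4 allotted to Hallvard's branch passes to Hallvard's issue by representation.
Ingeborg's line is the sole branch at this level, so the full 1/4 passes to Ingeborg's issue by representation.
The 1/4 is divided into 2 equal shares of 1/8 among Magnus, Ragna.
Magnus is living and takes 1/8.
Ragna is living and takes 1/8.

Gudrun 1/4; Jorunn 1/4; Magnus 1/8; Ragna 1/8; Sindre 1/8; Trygve 1/8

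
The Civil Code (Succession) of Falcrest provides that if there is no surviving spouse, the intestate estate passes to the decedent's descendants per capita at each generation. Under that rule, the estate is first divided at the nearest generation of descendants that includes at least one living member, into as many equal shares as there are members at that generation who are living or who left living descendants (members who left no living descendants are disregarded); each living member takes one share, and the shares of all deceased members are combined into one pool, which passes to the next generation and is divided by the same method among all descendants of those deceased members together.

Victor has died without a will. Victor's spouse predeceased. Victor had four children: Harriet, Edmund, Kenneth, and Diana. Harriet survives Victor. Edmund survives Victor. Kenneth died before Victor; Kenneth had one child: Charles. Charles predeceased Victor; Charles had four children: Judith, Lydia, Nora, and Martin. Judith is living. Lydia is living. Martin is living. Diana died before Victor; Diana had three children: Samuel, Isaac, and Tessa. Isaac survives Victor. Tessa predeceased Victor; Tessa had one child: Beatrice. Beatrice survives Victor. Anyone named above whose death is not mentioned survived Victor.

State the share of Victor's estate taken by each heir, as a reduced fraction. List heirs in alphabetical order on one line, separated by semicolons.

There is no surviving spouse, so the entire estate passes to Victor's descendants per capita at each generation.
At generation 1 (Harriet, Edmund, Kenneth, Diana) there are 4 shares of (1)/4 = 1/4 each.
Living: Harriet and Edmund — each takes 1/4.
Deceased: Kenneth and Diana. Their combined 1/2 is pooled and carried to generation 2.
At generation 2 (Charles, Samuel, Isaac, Tessa) there are 4 shares of (1/2)/4 = 1/8 each.
Living: Samuel and Isaac — each takes 1/8.
Deceased: Charles and Tessa. Their combined 1/4 is pooled and carried to generation 3.
At generation 3 (Judith, Lydia, Nora, Martin, Beatrice) there are 5 shares of (1/4)/5 = 1/20 each.
Living: Judith, Lydia, Nora, Martin, and Beatrice — each takes 1/20.

Beatrice 1/20; Edmund 1/4; Harriet 1/4; Isaac 1/8; Judith 1/20; Lydia 1/20; Martin 1/20; Nora 1/20; Samuel 1/8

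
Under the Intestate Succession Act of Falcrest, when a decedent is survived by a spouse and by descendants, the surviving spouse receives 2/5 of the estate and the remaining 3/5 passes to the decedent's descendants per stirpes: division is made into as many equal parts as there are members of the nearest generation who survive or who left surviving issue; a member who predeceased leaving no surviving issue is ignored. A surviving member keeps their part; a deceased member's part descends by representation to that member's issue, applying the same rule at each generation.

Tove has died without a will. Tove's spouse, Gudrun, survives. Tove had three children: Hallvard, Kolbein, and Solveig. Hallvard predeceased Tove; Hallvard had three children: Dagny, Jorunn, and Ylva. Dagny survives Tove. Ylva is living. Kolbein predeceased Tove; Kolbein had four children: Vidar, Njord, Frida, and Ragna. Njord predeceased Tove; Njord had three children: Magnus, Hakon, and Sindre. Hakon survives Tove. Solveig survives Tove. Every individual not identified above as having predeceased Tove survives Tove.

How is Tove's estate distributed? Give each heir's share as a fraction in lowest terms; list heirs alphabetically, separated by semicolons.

Dagny 1/15; Frida 1/20; Gudrun 2/5; Hakon 1/60; Jorunn 1/15; Magnus 1/60; Ragna 1/20; Sindre 1/60; Solveig 1/5; Vidar 1/20; Ylva 1/15

Gudrun, as surviving spouse, takes 2/5.
The remaining 3/5 passes to Tove's descendants per stirpes.
The 3/5 is divided into 3 equal shares of 1/5 among Hallvard, Kolbein, Solveig.
Hallvard predeceased; the 1/5 allotted to Hallvard's branch passes to Hallvard's issue by representation.
The 1/5 is divided into 3 equal shares of 1/15 among Dagny, Jorunn, Ylva.
Dagny is living and takes 1/15.
Jorunn is living and takes 1/15.
Ylva is living and takes 1/15.
Kolbein predeceased; the 1/5 allotted to Kolbein's branch passes to Kolbein's issue by representation.
The 1/5 is divided into 4 equal shares of 1/20 among Vidar, Njord, Frida, Ragna.
Vidar is living and takes 1/20.
Njord predeceased; the 1/20 allotted to Njord's branch passes to Njord's issue by representation.
The 1/20 is divided into 3 equal shares of 1/60 among Magnus, Hakon, Sindre.
Magnus is living and takes 1/60.
Hakon is living and takes 1/60.
Sindre is living and takes 1/60.
Frida is living and takes 1/20.
Ragna is living and takes 1/20.
Solveig is living and takes 1/5.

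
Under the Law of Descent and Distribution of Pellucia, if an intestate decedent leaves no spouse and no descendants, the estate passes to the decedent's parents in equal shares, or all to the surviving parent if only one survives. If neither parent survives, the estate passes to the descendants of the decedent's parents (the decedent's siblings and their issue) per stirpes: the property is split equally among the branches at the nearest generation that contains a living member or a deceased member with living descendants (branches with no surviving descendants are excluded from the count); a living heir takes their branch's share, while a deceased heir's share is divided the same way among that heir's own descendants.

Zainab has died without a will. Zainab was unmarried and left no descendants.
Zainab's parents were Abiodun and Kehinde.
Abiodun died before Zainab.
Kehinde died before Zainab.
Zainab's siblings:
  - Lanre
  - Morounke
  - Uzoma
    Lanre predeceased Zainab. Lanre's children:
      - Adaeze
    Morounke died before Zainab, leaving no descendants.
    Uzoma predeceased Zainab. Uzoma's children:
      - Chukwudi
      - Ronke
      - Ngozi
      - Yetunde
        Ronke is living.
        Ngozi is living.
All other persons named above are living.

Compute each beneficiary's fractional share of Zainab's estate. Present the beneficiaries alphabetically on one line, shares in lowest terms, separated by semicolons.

Adaeze 1/2; Chukwudi 1/8; Ngozi 1/8; Ronke 1/8; Yetunde 1/8

Neither parent survives and there are no descendants, so the estate passes to Zainab's siblings and their issue per stirpes.
Morounke left no surviving issue, so that branch lapses and is disregarded.
The estate is divided into 2 equal shares of 1/2 among Lanre, Uzoma.
Lanre predeceased; the 1/2 allotted to Lanre's branch passes to Lanre's issue by representation.
Adaeze is the sole taker at this level and receives the full 1/2.
Uzoma predeceased; the 1/2 allotted to Uzoma's branch passes to Uzoma's issue by representation.
The 1/2 is divided into 4 equal shares of 1/8 among Chukwudi, Ronke, Ngozi, Yetunde.
Chukwudi is living and takes 1/8.
Ronke is living and takes 1/8.
Ngozi is living and takes 1/8.
Yetunde is living and takes 1/8.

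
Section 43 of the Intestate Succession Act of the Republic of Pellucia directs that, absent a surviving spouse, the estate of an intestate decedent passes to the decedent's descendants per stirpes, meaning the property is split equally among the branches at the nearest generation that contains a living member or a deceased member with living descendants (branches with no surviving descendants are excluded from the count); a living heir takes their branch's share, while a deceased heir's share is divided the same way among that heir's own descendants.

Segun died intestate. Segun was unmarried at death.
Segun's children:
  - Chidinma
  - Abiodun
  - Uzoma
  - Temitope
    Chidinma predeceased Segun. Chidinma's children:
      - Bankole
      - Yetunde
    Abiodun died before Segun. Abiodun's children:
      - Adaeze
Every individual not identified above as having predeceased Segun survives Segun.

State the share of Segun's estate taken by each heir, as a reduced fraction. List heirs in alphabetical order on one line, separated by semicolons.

There is no surviving spouse, so the entire estate passes to Segun's descendants per stirpes.
The estate is divided into 4 equal shares of 1/4 among Chidinma, Abiodun, Uzoma, Temitope.
Chidinma predeceased; the 1/4 allotted to Chidinma's branch passes to Chidinma's issue by representation.
The 1/4 is divided into 2 equal shares of 1/8 among Bankole, Yetunde.
Bankole is living and takes 1/8.
Yetunde is living and takes 1/8.
Abiodun predeceased; the 1/4 allotted to Abiodun's branch passes to Abiodun's issue by representation.
Adaeze is the sole taker at this level and receives the full 1/4.
Uzoma is living and takes 1/4.
Temitope is living and takes 1/4.

Adaeze 1/4; Bankole 1/8; Temitope 1/4; Uzoma 1/4; Yetunde 1/8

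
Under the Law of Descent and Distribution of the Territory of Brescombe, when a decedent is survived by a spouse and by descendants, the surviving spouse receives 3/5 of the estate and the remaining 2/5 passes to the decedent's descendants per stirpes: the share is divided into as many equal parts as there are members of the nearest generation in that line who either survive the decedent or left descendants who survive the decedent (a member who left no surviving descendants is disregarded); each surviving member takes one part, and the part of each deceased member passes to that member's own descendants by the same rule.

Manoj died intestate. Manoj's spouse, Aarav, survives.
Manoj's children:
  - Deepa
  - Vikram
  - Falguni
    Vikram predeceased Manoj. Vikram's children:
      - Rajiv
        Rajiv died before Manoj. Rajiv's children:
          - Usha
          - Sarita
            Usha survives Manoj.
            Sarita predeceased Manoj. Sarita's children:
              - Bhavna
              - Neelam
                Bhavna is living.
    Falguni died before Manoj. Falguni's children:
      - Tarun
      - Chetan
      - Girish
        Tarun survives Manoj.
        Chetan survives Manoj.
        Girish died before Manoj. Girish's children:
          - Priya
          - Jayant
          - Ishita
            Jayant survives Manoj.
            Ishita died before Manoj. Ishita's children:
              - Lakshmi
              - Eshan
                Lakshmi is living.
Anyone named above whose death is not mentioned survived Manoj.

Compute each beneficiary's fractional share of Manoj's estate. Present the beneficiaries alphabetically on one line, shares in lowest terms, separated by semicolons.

Aarav 3/5; Bhavna 1/30; Chetan 2/45; Deepa 2/15; Eshan 1/135; Jayant 2/135; Lakshmi 1/135; Neelam 1/30; Priya 2/135; Tarun 2/45; Usha 1/15

Aarav, as surviving spouse, takes 3/5.
The remaining 2/5 passes to Manoj's descendants per stirpes.
The 2/5 is divided into 3 equal shares of 2/15 among Deepa, Vikram, Falguni.
Deepa is living and takes 2/15.
Vikram predeceased; the 2/15 allotted to Vikram's branch passes to Vikram's issue by representation.
Rajiv's line is the sole branch at this level, so the full 2/15 passes to Rajiv's issue by representation.
The 2/15 is divided into 2 equal shares of 1/15 among Usha, Sarita.
Usha is living and takes 1/15.
Sarita predeceased; the 1/15 allotted to Sarita's branch passes to Sarita's issue by representation.
The 1/15 is divided into 2 equal shares of 1/30 among Bhavna, Neelam.
Bhavna is living and takes 1/30.
Neelam is living and takes 1/30.
Falguni predeceased; the 2/15 allotted to Falguni's branch passes to Falguni's issue by representation.
The 2/15 is divided into 3 equal shares of 2/45 among Tarun, Chetan, Girish.
Tarun is living and takes 2/45.
Chetan is living and takes 2/45.
Girish predeceased; the 2/45 allotted to Girish's branch passes to Girish's issue by representation.
The 2/45 is divided into 3 equal shares of 2/135 among Priya, Jayant, Ishita.
Priya is living and takes 2/135.
Jayant is living and takes 2/135.
Ishita predeceased; the 2/135 allotted to Ishita's branch passes to Ishita's issue by representation.
The 2/135 is divided into 2 equal shares of 1/135 among Lakshmi, Eshan.
Lakshmi is living and takes 1/135.
Eshan is living and takes 1/135.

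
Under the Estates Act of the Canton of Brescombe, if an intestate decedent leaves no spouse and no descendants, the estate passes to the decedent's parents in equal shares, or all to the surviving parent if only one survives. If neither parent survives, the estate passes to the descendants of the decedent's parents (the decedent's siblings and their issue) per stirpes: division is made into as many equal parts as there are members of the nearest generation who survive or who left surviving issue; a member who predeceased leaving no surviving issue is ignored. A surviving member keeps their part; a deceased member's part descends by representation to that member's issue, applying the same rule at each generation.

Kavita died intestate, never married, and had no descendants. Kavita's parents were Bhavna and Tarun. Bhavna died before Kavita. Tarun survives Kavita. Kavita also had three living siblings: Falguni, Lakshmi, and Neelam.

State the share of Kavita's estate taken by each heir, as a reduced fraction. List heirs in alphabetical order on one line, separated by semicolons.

Only one parent, Tarun, survives, so Tarun takes the entire estate. The siblings take nothing because a surviving parent has priority.

Tarun 1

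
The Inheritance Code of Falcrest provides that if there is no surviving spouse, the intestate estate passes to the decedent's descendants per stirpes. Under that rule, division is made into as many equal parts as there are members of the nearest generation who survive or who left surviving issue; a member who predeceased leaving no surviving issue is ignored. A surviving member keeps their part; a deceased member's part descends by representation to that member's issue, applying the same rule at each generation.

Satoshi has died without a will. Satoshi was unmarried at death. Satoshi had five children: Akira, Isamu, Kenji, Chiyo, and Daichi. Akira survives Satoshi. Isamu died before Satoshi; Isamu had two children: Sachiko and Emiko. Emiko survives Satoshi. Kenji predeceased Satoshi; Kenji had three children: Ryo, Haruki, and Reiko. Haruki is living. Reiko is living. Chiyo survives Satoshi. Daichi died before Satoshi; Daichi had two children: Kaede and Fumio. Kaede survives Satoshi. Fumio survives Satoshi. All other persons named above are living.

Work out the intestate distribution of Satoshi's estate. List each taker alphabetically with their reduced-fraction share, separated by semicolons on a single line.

Akira 1/5; Chiyo 1/5; Emiko 1/10; Fumio 1/10; Haruki 1/15; Kaede 1/10; Reiko 1/15; Ryo 1/15; Sachiko 1/10

There is no surviving spouse, so the entire estate passes to Satoshi's descendants per stirpes.
The estate is divided into 5 equal shares of 1/5 among Akira, Isamu, Kenji, Chiyo, Daichi.
Akira is living and takes 1/5.
Isamu predeceased; the 1/5 allotted to Isamu's branch passes to Isamu's issue by representation.
The 1/5 is divided into 2 equal shares of 1/10 among Sachiko, Emiko.
Sachiko is living and takes 1/10.
Emiko is living and takes 1/10.
Kenji predeceased; the 1/5 allotted to Kenji's branch passes to Kenji's issue by representation.
The 1/5 is divided into 3 equal shares of 1/15 among Ryo, Haruki, Reiko.
Ryo is living and takes 1/15.
Haruki is living and takes 1/15.
Reiko is living and takes 1/15.
Chiyo is living and takes 1/5.
Daichi predeceased; the 1/5 allotted to Daichi's branch passes to Daichi's issue by representation.
The 1/5 is divided into 2 equal shares of 1/10 among Kaede, Fumio.
Kaede is living and takes 1/10.
Fumio is living and takes 1/10.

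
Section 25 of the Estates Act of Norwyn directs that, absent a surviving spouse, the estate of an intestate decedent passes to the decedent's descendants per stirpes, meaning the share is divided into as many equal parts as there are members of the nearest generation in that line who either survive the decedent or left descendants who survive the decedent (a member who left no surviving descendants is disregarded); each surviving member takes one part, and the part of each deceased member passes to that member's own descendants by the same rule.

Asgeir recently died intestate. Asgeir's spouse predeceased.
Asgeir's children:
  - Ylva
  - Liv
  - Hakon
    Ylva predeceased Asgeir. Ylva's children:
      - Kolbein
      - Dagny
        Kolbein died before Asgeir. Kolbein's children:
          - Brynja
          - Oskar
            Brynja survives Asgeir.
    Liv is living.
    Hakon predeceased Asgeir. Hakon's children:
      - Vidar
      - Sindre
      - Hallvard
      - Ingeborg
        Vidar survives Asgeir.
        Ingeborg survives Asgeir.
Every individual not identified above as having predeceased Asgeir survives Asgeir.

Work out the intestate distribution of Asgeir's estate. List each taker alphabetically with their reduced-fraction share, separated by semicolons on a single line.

Brynja 1/12; Dagny 1/6; Hallvard 1/12; Ingeborg 1/12; Liv 1/3; Oskar 1/12; Sindre 1/12; Vidar 1/12

There is no surviving spouse, so the entire estate passes to Asgeir's descendants per stirpes.
The estate is divided into 3 equal shares of 1/3 among Ylva, Liv, Hakon.
Ylva predeceased; the 1/3 allotted to Ylva's branch passes to Ylva's issue by representation.
The 1/3 is divided into 2 equal shares of 1/6 among Kolbein, Dagny.
Kolbein predeceased; the 1/6 allotted to Kolbein's branch passes to Kolbein's issue by representation.
The 1/6 is divided into 2 equal shares of 1/12 among Brynja, Oskar.
Brynja is living and takes 1/12.
Oskar is living and takes 1/12.
Dagny is living and takes 1/6.
Liv is living and takes 1/3.
Hakon predeceased; the 1/3 allotted to Hakon's branch passes to Hakon's issue by representation.
The 1/3 is divided into 4 equal shares of 1/12 among Vidar, Sindre, Hallvard, Ingeborg.
Vidar is living and takes 1/12.
Sindre is living and takes 1/12.
Hallvard is living and takes 1/12.
Ingeborg is living and takes 1/12.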